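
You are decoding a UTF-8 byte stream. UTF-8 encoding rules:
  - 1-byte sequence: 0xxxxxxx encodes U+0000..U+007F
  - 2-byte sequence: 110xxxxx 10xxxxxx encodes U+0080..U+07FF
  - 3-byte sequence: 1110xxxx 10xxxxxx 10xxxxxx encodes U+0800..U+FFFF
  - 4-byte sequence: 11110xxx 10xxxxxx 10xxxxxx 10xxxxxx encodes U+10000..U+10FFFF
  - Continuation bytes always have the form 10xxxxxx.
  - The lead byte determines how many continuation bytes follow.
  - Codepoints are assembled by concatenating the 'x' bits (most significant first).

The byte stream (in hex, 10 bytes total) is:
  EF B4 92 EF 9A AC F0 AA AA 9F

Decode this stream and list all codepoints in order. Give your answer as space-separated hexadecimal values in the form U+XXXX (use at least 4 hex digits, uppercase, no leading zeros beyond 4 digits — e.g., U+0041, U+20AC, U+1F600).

Byte[0]=EF: 3-byte lead, need 2 cont bytes. acc=0xF
Byte[1]=B4: continuation. acc=(acc<<6)|0x34=0x3F4
Byte[2]=92: continuation. acc=(acc<<6)|0x12=0xFD12
Completed: cp=U+FD12 (starts at byte 0)
Byte[3]=EF: 3-byte lead, need 2 cont bytes. acc=0xF
Byte[4]=9A: continuation. acc=(acc<<6)|0x1A=0x3DA
Byte[5]=AC: continuation. acc=(acc<<6)|0x2C=0xF6AC
Completed: cp=U+F6AC (starts at byte 3)
Byte[6]=F0: 4-byte lead, need 3 cont bytes. acc=0x0
Byte[7]=AA: continuation. acc=(acc<<6)|0x2A=0x2A
Byte[8]=AA: continuation. acc=(acc<<6)|0x2A=0xAAA
Byte[9]=9F: continuation. acc=(acc<<6)|0x1F=0x2AA9F
Completed: cp=U+2AA9F (starts at byte 6)

Answer: U+FD12 U+F6AC U+2AA9F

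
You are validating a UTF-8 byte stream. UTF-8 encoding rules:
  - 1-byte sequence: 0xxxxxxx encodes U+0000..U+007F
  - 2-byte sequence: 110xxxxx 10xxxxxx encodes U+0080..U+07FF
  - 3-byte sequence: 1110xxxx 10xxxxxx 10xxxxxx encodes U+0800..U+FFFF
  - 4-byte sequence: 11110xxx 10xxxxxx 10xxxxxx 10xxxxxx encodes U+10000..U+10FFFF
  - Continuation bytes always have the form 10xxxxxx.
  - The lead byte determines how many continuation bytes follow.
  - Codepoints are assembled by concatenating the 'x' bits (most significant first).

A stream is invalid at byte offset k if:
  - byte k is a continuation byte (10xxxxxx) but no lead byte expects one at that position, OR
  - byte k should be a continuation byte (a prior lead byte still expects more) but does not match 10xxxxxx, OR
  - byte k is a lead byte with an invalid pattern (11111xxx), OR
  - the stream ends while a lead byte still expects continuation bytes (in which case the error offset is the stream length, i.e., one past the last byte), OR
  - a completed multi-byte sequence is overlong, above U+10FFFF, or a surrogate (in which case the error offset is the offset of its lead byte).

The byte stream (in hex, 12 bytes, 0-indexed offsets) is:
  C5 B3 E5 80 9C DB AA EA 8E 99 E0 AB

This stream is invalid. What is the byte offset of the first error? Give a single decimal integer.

Answer: 12

Derivation:
Byte[0]=C5: 2-byte lead, need 1 cont bytes. acc=0x5
Byte[1]=B3: continuation. acc=(acc<<6)|0x33=0x173
Completed: cp=U+0173 (starts at byte 0)
Byte[2]=E5: 3-byte lead, need 2 cont bytes. acc=0x5
Byte[3]=80: continuation. acc=(acc<<6)|0x00=0x140
Byte[4]=9C: continuation. acc=(acc<<6)|0x1C=0x501C
Completed: cp=U+501C (starts at byte 2)
Byte[5]=DB: 2-byte lead, need 1 cont bytes. acc=0x1B
Byte[6]=AA: continuation. acc=(acc<<6)|0x2A=0x6EA
Completed: cp=U+06EA (starts at byte 5)
Byte[7]=EA: 3-byte lead, need 2 cont bytes. acc=0xA
Byte[8]=8E: continuation. acc=(acc<<6)|0x0E=0x28E
Byte[9]=99: continuation. acc=(acc<<6)|0x19=0xA399
Completed: cp=U+A399 (starts at byte 7)
Byte[10]=E0: 3-byte lead, need 2 cont bytes. acc=0x0
Byte[11]=AB: continuation. acc=(acc<<6)|0x2B=0x2B
Byte[12]: stream ended, expected continuation. INVALID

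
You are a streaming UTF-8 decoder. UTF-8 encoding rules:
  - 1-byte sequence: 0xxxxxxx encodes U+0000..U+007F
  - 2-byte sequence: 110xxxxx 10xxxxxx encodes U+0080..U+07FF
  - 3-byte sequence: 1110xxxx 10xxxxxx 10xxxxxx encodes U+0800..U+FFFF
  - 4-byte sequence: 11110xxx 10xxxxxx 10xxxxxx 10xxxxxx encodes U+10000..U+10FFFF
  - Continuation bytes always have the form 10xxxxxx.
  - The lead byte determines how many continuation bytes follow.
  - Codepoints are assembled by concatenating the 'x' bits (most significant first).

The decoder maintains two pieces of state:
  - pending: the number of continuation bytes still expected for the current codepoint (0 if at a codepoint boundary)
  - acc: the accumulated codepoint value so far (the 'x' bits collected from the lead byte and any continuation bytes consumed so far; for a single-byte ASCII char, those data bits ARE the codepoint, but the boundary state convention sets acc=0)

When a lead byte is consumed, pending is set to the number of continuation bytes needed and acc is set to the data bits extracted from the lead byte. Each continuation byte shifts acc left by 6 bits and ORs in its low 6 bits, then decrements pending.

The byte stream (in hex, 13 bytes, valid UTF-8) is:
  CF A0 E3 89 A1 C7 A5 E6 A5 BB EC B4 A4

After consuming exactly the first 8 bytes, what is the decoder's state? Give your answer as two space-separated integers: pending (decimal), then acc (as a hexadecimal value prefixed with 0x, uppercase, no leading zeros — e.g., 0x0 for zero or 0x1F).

Byte[0]=CF: 2-byte lead. pending=1, acc=0xF
Byte[1]=A0: continuation. acc=(acc<<6)|0x20=0x3E0, pending=0
Byte[2]=E3: 3-byte lead. pending=2, acc=0x3
Byte[3]=89: continuation. acc=(acc<<6)|0x09=0xC9, pending=1
Byte[4]=A1: continuation. acc=(acc<<6)|0x21=0x3261, pending=0
Byte[5]=C7: 2-byte lead. pending=1, acc=0x7
Byte[6]=A5: continuation. acc=(acc<<6)|0x25=0x1E5, pending=0
Byte[7]=E6: 3-byte lead. pending=2, acc=0x6

Answer: 2 0x6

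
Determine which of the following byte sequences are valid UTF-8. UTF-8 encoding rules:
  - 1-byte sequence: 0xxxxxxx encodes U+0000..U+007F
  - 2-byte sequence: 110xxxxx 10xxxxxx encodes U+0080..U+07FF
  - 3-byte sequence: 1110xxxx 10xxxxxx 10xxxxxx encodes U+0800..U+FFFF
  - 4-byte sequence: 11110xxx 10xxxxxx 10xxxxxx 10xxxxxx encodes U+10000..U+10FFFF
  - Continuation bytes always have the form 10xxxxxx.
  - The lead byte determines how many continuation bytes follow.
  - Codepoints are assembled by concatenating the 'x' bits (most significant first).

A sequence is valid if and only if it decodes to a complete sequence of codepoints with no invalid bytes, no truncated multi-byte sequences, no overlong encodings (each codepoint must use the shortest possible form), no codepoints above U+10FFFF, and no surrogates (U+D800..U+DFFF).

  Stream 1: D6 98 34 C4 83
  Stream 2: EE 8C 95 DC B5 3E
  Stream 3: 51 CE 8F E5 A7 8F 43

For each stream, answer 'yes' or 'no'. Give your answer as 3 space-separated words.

Answer: yes yes yes

Derivation:
Stream 1: decodes cleanly. VALID
Stream 2: decodes cleanly. VALID
Stream 3: decodes cleanly. VALID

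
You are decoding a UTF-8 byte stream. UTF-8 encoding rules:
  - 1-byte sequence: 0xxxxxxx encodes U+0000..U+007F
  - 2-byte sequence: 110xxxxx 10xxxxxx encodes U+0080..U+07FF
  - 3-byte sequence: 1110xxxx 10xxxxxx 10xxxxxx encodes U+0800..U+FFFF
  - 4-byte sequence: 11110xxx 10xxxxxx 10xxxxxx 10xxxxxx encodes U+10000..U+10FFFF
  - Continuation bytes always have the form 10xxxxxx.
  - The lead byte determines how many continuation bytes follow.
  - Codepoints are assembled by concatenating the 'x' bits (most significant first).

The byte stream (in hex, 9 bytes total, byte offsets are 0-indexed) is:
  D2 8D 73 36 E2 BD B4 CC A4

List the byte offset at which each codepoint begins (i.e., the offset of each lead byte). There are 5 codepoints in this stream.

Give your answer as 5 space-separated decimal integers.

Byte[0]=D2: 2-byte lead, need 1 cont bytes. acc=0x12
Byte[1]=8D: continuation. acc=(acc<<6)|0x0D=0x48D
Completed: cp=U+048D (starts at byte 0)
Byte[2]=73: 1-byte ASCII. cp=U+0073
Byte[3]=36: 1-byte ASCII. cp=U+0036
Byte[4]=E2: 3-byte lead, need 2 cont bytes. acc=0x2
Byte[5]=BD: continuation. acc=(acc<<6)|0x3D=0xBD
Byte[6]=B4: continuation. acc=(acc<<6)|0x34=0x2F74
Completed: cp=U+2F74 (starts at byte 4)
Byte[7]=CC: 2-byte lead, need 1 cont bytes. acc=0xC
Byte[8]=A4: continuation. acc=(acc<<6)|0x24=0x324
Completed: cp=U+0324 (starts at byte 7)

Answer: 0 2 3 4 7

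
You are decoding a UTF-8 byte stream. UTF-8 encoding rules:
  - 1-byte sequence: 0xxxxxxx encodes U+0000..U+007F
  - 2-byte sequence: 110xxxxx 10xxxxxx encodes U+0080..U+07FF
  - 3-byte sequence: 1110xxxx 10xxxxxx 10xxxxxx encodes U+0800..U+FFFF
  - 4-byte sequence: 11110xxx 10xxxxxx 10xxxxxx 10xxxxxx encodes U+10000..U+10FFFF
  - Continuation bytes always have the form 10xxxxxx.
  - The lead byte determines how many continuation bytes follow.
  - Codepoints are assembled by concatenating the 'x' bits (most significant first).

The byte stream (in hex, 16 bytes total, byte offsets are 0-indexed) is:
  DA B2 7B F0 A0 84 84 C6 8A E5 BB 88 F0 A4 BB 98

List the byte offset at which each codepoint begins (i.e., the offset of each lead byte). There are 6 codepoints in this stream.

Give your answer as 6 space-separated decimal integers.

Byte[0]=DA: 2-byte lead, need 1 cont bytes. acc=0x1A
Byte[1]=B2: continuation. acc=(acc<<6)|0x32=0x6B2
Completed: cp=U+06B2 (starts at byte 0)
Byte[2]=7B: 1-byte ASCII. cp=U+007B
Byte[3]=F0: 4-byte lead, need 3 cont bytes. acc=0x0
Byte[4]=A0: continuation. acc=(acc<<6)|0x20=0x20
Byte[5]=84: continuation. acc=(acc<<6)|0x04=0x804
Byte[6]=84: continuation. acc=(acc<<6)|0x04=0x20104
Completed: cp=U+20104 (starts at byte 3)
Byte[7]=C6: 2-byte lead, need 1 cont bytes. acc=0x6
Byte[8]=8A: continuation. acc=(acc<<6)|0x0A=0x18A
Completed: cp=U+018A (starts at byte 7)
Byte[9]=E5: 3-byte lead, need 2 cont bytes. acc=0x5
Byte[10]=BB: continuation. acc=(acc<<6)|0x3B=0x17B
Byte[11]=88: continuation. acc=(acc<<6)|0x08=0x5EC8
Completed: cp=U+5EC8 (starts at byte 9)
Byte[12]=F0: 4-byte lead, need 3 cont bytes. acc=0x0
Byte[13]=A4: continuation. acc=(acc<<6)|0x24=0x24
Byte[14]=BB: continuation. acc=(acc<<6)|0x3B=0x93B
Byte[15]=98: continuation. acc=(acc<<6)|0x18=0x24ED8
Completed: cp=U+24ED8 (starts at byte 12)

Answer: 0 2 3 7 9 12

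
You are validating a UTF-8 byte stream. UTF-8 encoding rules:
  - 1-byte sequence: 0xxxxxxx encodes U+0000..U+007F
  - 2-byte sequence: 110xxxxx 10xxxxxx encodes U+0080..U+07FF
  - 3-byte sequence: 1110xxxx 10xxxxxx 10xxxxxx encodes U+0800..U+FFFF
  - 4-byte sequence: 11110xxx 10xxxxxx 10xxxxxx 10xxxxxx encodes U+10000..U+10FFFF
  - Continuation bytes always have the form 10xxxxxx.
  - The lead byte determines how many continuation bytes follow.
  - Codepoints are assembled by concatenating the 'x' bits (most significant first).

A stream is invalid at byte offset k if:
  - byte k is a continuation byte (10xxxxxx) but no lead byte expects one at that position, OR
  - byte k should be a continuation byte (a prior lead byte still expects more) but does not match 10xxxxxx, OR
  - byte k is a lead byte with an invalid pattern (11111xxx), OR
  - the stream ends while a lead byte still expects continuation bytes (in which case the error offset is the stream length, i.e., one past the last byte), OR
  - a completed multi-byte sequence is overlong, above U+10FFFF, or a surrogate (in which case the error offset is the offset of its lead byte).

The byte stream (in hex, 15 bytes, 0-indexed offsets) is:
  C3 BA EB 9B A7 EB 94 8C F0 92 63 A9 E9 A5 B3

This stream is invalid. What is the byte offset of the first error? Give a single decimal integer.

Byte[0]=C3: 2-byte lead, need 1 cont bytes. acc=0x3
Byte[1]=BA: continuation. acc=(acc<<6)|0x3A=0xFA
Completed: cp=U+00FA (starts at byte 0)
Byte[2]=EB: 3-byte lead, need 2 cont bytes. acc=0xB
Byte[3]=9B: continuation. acc=(acc<<6)|0x1B=0x2DB
Byte[4]=A7: continuation. acc=(acc<<6)|0x27=0xB6E7
Completed: cp=U+B6E7 (starts at byte 2)
Byte[5]=EB: 3-byte lead, need 2 cont bytes. acc=0xB
Byte[6]=94: continuation. acc=(acc<<6)|0x14=0x2D4
Byte[7]=8C: continuation. acc=(acc<<6)|0x0C=0xB50C
Completed: cp=U+B50C (starts at byte 5)
Byte[8]=F0: 4-byte lead, need 3 cont bytes. acc=0x0
Byte[9]=92: continuation. acc=(acc<<6)|0x12=0x12
Byte[10]=63: expected 10xxxxxx continuation. INVALID

Answer: 10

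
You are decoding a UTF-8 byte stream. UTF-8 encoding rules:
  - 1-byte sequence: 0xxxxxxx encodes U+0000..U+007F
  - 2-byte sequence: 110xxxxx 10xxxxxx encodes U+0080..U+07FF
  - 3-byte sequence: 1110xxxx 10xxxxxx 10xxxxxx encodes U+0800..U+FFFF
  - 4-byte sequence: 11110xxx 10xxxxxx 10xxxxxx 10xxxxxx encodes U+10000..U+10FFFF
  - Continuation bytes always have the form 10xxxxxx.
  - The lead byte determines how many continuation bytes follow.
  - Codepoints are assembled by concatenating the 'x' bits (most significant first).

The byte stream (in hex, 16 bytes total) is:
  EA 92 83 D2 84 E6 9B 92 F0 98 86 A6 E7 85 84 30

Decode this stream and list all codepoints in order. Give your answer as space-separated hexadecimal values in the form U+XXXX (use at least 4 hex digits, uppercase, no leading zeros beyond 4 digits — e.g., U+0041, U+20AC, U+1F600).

Answer: U+A483 U+0484 U+66D2 U+181A6 U+7144 U+0030

Derivation:
Byte[0]=EA: 3-byte lead, need 2 cont bytes. acc=0xA
Byte[1]=92: continuation. acc=(acc<<6)|0x12=0x292
Byte[2]=83: continuation. acc=(acc<<6)|0x03=0xA483
Completed: cp=U+A483 (starts at byte 0)
Byte[3]=D2: 2-byte lead, need 1 cont bytes. acc=0x12
Byte[4]=84: continuation. acc=(acc<<6)|0x04=0x484
Completed: cp=U+0484 (starts at byte 3)
Byte[5]=E6: 3-byte lead, need 2 cont bytes. acc=0x6
Byte[6]=9B: continuation. acc=(acc<<6)|0x1B=0x19B
Byte[7]=92: continuation. acc=(acc<<6)|0x12=0x66D2
Completed: cp=U+66D2 (starts at byte 5)
Byte[8]=F0: 4-byte lead, need 3 cont bytes. acc=0x0
Byte[9]=98: continuation. acc=(acc<<6)|0x18=0x18
Byte[10]=86: continuation. acc=(acc<<6)|0x06=0x606
Byte[11]=A6: continuation. acc=(acc<<6)|0x26=0x181A6
Completed: cp=U+181A6 (starts at byte 8)
Byte[12]=E7: 3-byte lead, need 2 cont bytes. acc=0x7
Byte[13]=85: continuation. acc=(acc<<6)|0x05=0x1C5
Byte[14]=84: continuation. acc=(acc<<6)|0x04=0x7144
Completed: cp=U+7144 (starts at byte 12)
Byte[15]=30: 1-byte ASCII. cp=U+0030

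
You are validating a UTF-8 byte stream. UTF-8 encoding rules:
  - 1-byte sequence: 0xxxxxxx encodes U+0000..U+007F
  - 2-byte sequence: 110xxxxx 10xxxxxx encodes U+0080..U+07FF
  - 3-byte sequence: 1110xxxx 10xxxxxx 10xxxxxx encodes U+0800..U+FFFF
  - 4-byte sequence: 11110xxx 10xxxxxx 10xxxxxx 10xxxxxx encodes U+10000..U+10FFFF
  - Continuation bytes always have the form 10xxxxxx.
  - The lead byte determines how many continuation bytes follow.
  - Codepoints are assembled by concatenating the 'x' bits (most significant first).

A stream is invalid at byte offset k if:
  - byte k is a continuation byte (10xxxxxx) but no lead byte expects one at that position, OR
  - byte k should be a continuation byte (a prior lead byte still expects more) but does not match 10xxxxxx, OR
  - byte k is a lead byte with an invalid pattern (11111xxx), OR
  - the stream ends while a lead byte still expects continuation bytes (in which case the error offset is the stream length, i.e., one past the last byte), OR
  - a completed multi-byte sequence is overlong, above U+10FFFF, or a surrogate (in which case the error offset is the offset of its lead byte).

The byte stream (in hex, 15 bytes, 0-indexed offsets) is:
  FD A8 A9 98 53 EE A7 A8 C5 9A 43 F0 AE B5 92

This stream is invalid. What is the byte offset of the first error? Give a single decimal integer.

Answer: 0

Derivation:
Byte[0]=FD: INVALID lead byte (not 0xxx/110x/1110/11110)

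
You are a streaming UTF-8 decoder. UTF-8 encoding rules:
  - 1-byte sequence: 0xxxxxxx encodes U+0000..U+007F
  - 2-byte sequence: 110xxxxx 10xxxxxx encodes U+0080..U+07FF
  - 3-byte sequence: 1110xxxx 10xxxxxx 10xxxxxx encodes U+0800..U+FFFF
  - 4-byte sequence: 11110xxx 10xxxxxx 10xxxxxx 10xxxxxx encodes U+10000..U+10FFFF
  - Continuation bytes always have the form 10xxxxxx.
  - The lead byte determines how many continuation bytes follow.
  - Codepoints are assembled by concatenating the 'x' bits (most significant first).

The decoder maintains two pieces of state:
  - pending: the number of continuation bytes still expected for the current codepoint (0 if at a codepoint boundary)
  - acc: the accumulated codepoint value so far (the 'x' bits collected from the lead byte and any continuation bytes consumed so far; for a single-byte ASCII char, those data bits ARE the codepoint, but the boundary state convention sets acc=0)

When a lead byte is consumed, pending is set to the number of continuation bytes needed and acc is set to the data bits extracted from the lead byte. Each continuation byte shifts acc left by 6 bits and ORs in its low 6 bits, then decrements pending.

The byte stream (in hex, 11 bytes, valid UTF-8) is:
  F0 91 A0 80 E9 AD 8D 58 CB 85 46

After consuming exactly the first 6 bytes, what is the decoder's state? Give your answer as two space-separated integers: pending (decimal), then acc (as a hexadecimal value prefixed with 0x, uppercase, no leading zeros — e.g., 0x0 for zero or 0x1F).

Answer: 1 0x26D

Derivation:
Byte[0]=F0: 4-byte lead. pending=3, acc=0x0
Byte[1]=91: continuation. acc=(acc<<6)|0x11=0x11, pending=2
Byte[2]=A0: continuation. acc=(acc<<6)|0x20=0x460, pending=1
Byte[3]=80: continuation. acc=(acc<<6)|0x00=0x11800, pending=0
Byte[4]=E9: 3-byte lead. pending=2, acc=0x9
Byte[5]=AD: continuation. acc=(acc<<6)|0x2D=0x26D, pending=1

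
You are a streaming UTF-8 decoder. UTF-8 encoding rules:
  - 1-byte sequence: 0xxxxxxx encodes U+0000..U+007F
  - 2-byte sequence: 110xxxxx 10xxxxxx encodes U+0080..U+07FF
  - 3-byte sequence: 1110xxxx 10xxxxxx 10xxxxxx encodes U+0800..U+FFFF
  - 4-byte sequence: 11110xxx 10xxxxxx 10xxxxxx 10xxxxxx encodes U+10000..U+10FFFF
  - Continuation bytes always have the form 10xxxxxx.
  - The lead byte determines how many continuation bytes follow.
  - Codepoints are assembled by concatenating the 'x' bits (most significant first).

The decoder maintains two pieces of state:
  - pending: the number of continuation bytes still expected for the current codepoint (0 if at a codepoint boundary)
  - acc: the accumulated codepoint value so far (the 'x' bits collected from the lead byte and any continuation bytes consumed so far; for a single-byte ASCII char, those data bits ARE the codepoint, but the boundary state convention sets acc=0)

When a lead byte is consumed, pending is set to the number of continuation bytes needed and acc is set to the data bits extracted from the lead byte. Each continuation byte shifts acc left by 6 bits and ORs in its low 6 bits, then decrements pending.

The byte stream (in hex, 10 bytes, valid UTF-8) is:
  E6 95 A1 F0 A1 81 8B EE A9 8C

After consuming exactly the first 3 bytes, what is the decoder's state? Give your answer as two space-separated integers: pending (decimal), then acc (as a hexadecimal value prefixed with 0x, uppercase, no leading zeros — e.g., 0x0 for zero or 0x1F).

Answer: 0 0x6561

Derivation:
Byte[0]=E6: 3-byte lead. pending=2, acc=0x6
Byte[1]=95: continuation. acc=(acc<<6)|0x15=0x195, pending=1
Byte[2]=A1: continuation. acc=(acc<<6)|0x21=0x6561, pending=0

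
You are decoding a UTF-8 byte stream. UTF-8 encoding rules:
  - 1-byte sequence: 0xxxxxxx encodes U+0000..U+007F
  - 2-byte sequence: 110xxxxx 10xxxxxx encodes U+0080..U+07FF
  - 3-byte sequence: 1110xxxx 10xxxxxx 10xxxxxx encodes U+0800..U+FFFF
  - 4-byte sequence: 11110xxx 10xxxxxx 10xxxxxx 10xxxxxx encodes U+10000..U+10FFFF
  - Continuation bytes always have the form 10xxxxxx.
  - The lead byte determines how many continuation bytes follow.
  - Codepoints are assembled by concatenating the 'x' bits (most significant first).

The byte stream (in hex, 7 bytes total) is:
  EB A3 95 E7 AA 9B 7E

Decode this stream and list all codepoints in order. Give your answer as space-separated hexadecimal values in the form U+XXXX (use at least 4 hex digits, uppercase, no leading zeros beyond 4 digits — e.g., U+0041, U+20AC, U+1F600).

Answer: U+B8D5 U+7A9B U+007E

Derivation:
Byte[0]=EB: 3-byte lead, need 2 cont bytes. acc=0xB
Byte[1]=A3: continuation. acc=(acc<<6)|0x23=0x2E3
Byte[2]=95: continuation. acc=(acc<<6)|0x15=0xB8D5
Completed: cp=U+B8D5 (starts at byte 0)
Byte[3]=E7: 3-byte lead, need 2 cont bytes. acc=0x7
Byte[4]=AA: continuation. acc=(acc<<6)|0x2A=0x1EA
Byte[5]=9B: continuation. acc=(acc<<6)|0x1B=0x7A9B
Completed: cp=U+7A9B (starts at byte 3)
Byte[6]=7E: 1-byte ASCII. cp=U+007E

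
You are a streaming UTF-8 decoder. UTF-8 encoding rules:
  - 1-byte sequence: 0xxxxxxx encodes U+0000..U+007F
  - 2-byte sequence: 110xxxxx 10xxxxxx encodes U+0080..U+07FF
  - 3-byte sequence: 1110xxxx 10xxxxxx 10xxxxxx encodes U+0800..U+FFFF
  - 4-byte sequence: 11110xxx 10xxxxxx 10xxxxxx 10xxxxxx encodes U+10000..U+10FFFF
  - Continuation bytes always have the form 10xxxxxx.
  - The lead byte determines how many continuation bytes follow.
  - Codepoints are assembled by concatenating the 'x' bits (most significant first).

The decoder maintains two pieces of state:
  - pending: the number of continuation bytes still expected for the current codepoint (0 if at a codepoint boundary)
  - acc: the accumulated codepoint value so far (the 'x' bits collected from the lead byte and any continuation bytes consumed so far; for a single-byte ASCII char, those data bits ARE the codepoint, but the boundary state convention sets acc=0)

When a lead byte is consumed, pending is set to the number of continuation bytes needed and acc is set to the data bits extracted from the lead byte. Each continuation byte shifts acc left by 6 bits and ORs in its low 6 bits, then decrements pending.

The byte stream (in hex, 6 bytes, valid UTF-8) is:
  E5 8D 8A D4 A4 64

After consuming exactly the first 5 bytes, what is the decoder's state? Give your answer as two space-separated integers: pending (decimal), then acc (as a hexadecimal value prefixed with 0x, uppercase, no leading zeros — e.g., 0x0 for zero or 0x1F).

Answer: 0 0x524

Derivation:
Byte[0]=E5: 3-byte lead. pending=2, acc=0x5
Byte[1]=8D: continuation. acc=(acc<<6)|0x0D=0x14D, pending=1
Byte[2]=8A: continuation. acc=(acc<<6)|0x0A=0x534A, pending=0
Byte[3]=D4: 2-byte lead. pending=1, acc=0x14
Byte[4]=A4: continuation. acc=(acc<<6)|0x24=0x524, pending=0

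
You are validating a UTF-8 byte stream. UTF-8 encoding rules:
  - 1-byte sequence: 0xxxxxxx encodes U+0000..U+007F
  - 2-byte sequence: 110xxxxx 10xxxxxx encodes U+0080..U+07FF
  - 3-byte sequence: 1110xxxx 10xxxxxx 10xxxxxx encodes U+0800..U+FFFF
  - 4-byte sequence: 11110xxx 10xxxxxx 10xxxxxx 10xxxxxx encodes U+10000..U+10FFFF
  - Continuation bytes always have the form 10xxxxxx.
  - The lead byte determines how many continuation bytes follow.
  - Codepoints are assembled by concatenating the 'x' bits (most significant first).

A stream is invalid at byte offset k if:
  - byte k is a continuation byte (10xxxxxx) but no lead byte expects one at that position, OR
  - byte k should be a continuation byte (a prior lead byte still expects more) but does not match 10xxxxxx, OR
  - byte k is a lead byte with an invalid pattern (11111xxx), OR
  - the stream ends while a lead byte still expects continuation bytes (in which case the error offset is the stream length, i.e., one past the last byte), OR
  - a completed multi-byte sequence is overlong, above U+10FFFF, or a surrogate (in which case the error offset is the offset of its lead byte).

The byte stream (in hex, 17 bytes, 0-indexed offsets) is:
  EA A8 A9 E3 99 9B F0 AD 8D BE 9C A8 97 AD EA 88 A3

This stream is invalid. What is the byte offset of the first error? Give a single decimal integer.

Answer: 10

Derivation:
Byte[0]=EA: 3-byte lead, need 2 cont bytes. acc=0xA
Byte[1]=A8: continuation. acc=(acc<<6)|0x28=0x2A8
Byte[2]=A9: continuation. acc=(acc<<6)|0x29=0xAA29
Completed: cp=U+AA29 (starts at byte 0)
Byte[3]=E3: 3-byte lead, need 2 cont bytes. acc=0x3
Byte[4]=99: continuation. acc=(acc<<6)|0x19=0xD9
Byte[5]=9B: continuation. acc=(acc<<6)|0x1B=0x365B
Completed: cp=U+365B (starts at byte 3)
Byte[6]=F0: 4-byte lead, need 3 cont bytes. acc=0x0
Byte[7]=AD: continuation. acc=(acc<<6)|0x2D=0x2D
Byte[8]=8D: continuation. acc=(acc<<6)|0x0D=0xB4D
Byte[9]=BE: continuation. acc=(acc<<6)|0x3E=0x2D37E
Completed: cp=U+2D37E (starts at byte 6)
Byte[10]=9C: INVALID lead byte (not 0xxx/110x/1110/11110)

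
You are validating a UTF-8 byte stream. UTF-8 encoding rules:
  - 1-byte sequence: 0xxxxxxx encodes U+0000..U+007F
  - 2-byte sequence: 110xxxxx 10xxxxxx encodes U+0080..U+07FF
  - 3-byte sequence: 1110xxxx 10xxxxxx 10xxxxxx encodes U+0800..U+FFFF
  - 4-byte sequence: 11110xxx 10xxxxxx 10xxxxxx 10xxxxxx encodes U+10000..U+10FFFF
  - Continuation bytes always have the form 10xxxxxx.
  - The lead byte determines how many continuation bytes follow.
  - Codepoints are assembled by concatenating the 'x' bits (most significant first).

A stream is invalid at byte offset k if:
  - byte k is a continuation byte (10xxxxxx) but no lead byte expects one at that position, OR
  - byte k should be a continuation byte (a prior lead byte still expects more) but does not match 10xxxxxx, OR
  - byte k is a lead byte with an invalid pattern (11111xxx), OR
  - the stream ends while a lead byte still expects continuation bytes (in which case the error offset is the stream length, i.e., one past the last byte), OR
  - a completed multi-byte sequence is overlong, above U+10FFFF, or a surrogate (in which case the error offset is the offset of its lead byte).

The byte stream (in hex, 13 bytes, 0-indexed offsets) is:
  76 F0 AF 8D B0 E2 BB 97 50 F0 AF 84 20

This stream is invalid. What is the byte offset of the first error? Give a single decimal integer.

Answer: 12

Derivation:
Byte[0]=76: 1-byte ASCII. cp=U+0076
Byte[1]=F0: 4-byte lead, need 3 cont bytes. acc=0x0
Byte[2]=AF: continuation. acc=(acc<<6)|0x2F=0x2F
Byte[3]=8D: continuation. acc=(acc<<6)|0x0D=0xBCD
Byte[4]=B0: continuation. acc=(acc<<6)|0x30=0x2F370
Completed: cp=U+2F370 (starts at byte 1)
Byte[5]=E2: 3-byte lead, need 2 cont bytes. acc=0x2
Byte[6]=BB: continuation. acc=(acc<<6)|0x3B=0xBB
Byte[7]=97: continuation. acc=(acc<<6)|0x17=0x2ED7
Completed: cp=U+2ED7 (starts at byte 5)
Byte[8]=50: 1-byte ASCII. cp=U+0050
Byte[9]=F0: 4-byte lead, need 3 cont bytes. acc=0x0
Byte[10]=AF: continuation. acc=(acc<<6)|0x2F=0x2F
Byte[11]=84: continuation. acc=(acc<<6)|0x04=0xBC4
Byte[12]=20: expected 10xxxxxx continuation. INVALID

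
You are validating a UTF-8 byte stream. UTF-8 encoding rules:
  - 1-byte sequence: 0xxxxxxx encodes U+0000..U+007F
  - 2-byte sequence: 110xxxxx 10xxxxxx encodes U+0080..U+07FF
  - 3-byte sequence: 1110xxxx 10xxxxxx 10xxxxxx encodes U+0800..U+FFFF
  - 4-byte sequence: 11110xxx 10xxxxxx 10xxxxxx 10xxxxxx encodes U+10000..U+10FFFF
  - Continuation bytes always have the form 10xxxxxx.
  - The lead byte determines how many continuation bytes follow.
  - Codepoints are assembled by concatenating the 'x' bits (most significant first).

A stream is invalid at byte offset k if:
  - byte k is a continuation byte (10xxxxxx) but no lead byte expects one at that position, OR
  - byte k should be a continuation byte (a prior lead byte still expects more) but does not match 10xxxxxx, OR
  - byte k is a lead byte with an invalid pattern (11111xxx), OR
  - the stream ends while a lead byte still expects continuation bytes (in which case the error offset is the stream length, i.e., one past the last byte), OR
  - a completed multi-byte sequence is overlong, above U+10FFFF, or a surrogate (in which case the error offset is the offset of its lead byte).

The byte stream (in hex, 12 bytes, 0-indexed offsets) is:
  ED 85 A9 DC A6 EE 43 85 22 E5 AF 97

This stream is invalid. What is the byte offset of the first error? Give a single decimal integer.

Answer: 6

Derivation:
Byte[0]=ED: 3-byte lead, need 2 cont bytes. acc=0xD
Byte[1]=85: continuation. acc=(acc<<6)|0x05=0x345
Byte[2]=A9: continuation. acc=(acc<<6)|0x29=0xD169
Completed: cp=U+D169 (starts at byte 0)
Byte[3]=DC: 2-byte lead, need 1 cont bytes. acc=0x1C
Byte[4]=A6: continuation. acc=(acc<<6)|0x26=0x726
Completed: cp=U+0726 (starts at byte 3)
Byte[5]=EE: 3-byte lead, need 2 cont bytes. acc=0xE
Byte[6]=43: expected 10xxxxxx continuation. INVALID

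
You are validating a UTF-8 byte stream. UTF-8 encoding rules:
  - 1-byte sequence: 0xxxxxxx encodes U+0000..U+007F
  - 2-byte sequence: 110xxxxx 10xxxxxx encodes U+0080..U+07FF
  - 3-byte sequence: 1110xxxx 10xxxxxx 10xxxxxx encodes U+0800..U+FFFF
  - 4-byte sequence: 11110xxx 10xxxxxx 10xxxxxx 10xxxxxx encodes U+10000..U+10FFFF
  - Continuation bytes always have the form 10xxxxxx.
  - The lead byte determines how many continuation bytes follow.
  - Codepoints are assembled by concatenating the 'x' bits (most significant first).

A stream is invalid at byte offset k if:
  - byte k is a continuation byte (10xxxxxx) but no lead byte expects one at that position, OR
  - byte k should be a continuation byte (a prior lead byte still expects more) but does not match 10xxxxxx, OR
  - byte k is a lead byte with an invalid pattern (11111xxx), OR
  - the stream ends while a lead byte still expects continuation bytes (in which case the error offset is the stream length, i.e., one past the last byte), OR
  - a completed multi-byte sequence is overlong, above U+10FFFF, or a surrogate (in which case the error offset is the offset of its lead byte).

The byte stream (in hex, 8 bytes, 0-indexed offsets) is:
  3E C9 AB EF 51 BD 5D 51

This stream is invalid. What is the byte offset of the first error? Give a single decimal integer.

Answer: 4

Derivation:
Byte[0]=3E: 1-byte ASCII. cp=U+003E
Byte[1]=C9: 2-byte lead, need 1 cont bytes. acc=0x9
Byte[2]=AB: continuation. acc=(acc<<6)|0x2B=0x26B
Completed: cp=U+026B (starts at byte 1)
Byte[3]=EF: 3-byte lead, need 2 cont bytes. acc=0xF
Byte[4]=51: expected 10xxxxxx continuation. INVALID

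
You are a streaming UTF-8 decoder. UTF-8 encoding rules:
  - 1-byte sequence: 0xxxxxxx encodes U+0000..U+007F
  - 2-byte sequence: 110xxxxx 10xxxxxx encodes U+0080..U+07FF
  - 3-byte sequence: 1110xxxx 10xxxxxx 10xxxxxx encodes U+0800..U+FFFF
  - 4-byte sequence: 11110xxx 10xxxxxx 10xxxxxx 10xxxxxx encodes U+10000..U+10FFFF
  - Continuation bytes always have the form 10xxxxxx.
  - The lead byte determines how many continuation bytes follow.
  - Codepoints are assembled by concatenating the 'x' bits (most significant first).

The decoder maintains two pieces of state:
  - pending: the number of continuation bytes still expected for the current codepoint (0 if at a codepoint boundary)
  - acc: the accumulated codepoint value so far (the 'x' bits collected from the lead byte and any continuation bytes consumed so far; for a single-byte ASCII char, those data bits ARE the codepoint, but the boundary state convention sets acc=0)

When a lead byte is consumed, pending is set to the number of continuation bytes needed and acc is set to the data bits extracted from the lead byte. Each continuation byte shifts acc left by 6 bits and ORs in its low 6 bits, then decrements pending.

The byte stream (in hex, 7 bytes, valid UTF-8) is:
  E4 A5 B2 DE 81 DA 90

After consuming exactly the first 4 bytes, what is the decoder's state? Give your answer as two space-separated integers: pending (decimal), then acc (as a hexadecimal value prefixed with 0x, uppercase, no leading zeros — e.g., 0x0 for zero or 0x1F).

Answer: 1 0x1E

Derivation:
Byte[0]=E4: 3-byte lead. pending=2, acc=0x4
Byte[1]=A5: continuation. acc=(acc<<6)|0x25=0x125, pending=1
Byte[2]=B2: continuation. acc=(acc<<6)|0x32=0x4972, pending=0
Byte[3]=DE: 2-byte lead. pending=1, acc=0x1E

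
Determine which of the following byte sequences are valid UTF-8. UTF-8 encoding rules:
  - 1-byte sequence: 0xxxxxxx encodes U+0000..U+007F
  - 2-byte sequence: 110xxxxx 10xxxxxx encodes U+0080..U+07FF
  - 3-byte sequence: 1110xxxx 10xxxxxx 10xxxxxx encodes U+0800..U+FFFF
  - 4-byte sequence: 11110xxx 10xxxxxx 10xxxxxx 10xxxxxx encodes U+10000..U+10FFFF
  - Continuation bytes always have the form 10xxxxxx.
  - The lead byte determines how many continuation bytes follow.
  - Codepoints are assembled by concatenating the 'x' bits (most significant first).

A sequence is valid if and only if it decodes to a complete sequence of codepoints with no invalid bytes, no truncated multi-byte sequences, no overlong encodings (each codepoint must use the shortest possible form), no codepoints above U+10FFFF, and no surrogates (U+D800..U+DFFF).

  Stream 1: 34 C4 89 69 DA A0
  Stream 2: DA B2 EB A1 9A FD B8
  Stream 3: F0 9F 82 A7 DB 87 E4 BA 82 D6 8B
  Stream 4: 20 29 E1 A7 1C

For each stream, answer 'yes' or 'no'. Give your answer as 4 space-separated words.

Answer: yes no yes no

Derivation:
Stream 1: decodes cleanly. VALID
Stream 2: error at byte offset 5. INVALID
Stream 3: decodes cleanly. VALID
Stream 4: error at byte offset 4. INVALID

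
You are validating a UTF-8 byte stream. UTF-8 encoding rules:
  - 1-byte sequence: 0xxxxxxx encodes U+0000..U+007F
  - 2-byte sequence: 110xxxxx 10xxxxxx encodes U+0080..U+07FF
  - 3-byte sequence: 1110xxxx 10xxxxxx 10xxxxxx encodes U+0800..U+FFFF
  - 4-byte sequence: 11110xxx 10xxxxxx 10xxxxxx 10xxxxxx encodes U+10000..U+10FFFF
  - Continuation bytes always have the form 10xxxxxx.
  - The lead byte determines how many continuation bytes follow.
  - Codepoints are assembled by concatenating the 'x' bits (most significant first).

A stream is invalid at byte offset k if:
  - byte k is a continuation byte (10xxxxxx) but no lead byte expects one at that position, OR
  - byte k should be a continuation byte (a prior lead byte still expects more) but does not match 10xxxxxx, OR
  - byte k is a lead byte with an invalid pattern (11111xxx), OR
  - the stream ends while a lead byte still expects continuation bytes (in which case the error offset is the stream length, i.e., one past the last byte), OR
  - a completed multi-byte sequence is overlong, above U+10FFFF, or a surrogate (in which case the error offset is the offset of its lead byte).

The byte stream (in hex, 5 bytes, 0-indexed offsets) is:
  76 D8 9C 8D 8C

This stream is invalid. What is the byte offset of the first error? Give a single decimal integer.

Byte[0]=76: 1-byte ASCII. cp=U+0076
Byte[1]=D8: 2-byte lead, need 1 cont bytes. acc=0x18
Byte[2]=9C: continuation. acc=(acc<<6)|0x1C=0x61C
Completed: cp=U+061C (starts at byte 1)
Byte[3]=8D: INVALID lead byte (not 0xxx/110x/1110/11110)

Answer: 3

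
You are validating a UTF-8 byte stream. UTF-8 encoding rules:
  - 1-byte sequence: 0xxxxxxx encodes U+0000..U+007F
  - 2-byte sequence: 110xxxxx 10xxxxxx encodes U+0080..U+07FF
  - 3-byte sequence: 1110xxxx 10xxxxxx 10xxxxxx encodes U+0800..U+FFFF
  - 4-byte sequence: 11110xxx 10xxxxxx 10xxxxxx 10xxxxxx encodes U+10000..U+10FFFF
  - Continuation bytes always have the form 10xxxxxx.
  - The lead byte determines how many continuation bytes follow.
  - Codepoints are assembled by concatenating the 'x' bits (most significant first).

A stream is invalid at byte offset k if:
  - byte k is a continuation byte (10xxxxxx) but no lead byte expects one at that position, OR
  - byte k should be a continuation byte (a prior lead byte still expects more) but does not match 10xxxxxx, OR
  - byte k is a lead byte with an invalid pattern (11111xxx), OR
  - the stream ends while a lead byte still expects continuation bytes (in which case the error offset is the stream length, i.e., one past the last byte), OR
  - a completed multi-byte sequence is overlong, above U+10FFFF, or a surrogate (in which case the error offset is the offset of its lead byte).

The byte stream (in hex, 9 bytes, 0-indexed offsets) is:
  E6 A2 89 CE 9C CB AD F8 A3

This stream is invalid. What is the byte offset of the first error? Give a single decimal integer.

Answer: 7

Derivation:
Byte[0]=E6: 3-byte lead, need 2 cont bytes. acc=0x6
Byte[1]=A2: continuation. acc=(acc<<6)|0x22=0x1A2
Byte[2]=89: continuation. acc=(acc<<6)|0x09=0x6889
Completed: cp=U+6889 (starts at byte 0)
Byte[3]=CE: 2-byte lead, need 1 cont bytes. acc=0xE
Byte[4]=9C: continuation. acc=(acc<<6)|0x1C=0x39C
Completed: cp=U+039C (starts at byte 3)
Byte[5]=CB: 2-byte lead, need 1 cont bytes. acc=0xB
Byte[6]=AD: continuation. acc=(acc<<6)|0x2D=0x2ED
Completed: cp=U+02ED (starts at byte 5)
Byte[7]=F8: INVALID lead byte (not 0xxx/110x/1110/11110)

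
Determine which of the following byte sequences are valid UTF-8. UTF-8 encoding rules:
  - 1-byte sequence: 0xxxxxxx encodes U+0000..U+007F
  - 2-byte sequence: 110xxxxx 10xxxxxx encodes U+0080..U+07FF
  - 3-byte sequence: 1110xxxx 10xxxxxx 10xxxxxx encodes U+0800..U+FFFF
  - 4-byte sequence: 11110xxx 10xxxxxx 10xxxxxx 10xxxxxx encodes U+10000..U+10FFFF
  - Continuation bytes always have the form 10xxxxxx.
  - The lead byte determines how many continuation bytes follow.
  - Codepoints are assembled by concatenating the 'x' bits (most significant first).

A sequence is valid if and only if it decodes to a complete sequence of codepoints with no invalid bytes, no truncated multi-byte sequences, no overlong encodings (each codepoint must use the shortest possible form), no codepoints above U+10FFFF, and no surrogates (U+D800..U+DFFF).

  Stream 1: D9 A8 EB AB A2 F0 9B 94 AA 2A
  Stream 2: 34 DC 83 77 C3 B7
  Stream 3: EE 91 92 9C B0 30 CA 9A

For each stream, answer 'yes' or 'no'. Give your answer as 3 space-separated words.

Answer: yes yes no

Derivation:
Stream 1: decodes cleanly. VALID
Stream 2: decodes cleanly. VALID
Stream 3: error at byte offset 3. INVALID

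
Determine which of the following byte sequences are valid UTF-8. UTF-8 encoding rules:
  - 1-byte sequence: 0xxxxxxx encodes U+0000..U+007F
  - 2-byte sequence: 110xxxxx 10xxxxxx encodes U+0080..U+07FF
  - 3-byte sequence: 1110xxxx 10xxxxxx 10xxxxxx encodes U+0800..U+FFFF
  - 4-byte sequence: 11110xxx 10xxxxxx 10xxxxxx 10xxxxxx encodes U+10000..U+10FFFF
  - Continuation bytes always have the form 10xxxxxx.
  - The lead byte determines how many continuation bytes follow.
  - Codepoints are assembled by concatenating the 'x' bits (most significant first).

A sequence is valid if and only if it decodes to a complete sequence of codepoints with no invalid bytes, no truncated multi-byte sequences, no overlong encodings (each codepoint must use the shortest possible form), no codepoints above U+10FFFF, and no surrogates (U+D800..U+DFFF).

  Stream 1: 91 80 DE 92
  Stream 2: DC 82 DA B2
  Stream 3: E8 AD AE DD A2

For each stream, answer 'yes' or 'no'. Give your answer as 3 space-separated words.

Stream 1: error at byte offset 0. INVALID
Stream 2: decodes cleanly. VALID
Stream 3: decodes cleanly. VALID

Answer: no yes yes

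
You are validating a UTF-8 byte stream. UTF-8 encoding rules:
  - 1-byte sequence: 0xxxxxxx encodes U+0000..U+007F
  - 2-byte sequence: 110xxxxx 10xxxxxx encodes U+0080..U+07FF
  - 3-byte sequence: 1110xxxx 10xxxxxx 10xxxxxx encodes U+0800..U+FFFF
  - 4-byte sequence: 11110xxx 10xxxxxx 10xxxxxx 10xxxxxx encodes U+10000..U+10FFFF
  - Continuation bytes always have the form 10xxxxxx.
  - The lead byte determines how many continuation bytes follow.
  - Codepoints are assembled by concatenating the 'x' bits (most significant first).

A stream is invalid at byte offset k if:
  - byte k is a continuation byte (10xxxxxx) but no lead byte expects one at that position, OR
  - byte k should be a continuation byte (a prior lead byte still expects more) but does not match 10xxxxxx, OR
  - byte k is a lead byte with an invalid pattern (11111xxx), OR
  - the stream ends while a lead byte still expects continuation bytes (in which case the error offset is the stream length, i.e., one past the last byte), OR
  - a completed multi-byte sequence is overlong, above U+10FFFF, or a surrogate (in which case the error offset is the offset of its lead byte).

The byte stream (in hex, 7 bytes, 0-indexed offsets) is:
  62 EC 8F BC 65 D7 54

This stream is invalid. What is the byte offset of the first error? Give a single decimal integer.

Byte[0]=62: 1-byte ASCII. cp=U+0062
Byte[1]=EC: 3-byte lead, need 2 cont bytes. acc=0xC
Byte[2]=8F: continuation. acc=(acc<<6)|0x0F=0x30F
Byte[3]=BC: continuation. acc=(acc<<6)|0x3C=0xC3FC
Completed: cp=U+C3FC (starts at byte 1)
Byte[4]=65: 1-byte ASCII. cp=U+0065
Byte[5]=D7: 2-byte lead, need 1 cont bytes. acc=0x17
Byte[6]=54: expected 10xxxxxx continuation. INVALID

Answer: 6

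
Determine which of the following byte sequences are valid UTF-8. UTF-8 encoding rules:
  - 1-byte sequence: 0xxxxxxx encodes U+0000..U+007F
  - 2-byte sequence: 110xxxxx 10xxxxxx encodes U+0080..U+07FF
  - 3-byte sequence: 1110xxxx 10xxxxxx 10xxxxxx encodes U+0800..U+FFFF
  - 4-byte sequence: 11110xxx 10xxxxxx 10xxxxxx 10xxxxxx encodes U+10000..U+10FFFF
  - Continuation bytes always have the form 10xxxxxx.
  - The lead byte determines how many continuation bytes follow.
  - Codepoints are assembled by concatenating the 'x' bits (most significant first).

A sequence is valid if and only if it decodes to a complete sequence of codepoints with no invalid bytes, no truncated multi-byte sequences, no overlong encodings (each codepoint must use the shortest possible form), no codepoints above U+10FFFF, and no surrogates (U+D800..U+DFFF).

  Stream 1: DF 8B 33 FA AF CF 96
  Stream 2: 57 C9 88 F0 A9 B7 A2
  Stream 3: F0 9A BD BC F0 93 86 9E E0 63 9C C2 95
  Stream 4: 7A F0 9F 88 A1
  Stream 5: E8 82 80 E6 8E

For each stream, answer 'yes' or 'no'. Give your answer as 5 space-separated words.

Stream 1: error at byte offset 3. INVALID
Stream 2: decodes cleanly. VALID
Stream 3: error at byte offset 9. INVALID
Stream 4: decodes cleanly. VALID
Stream 5: error at byte offset 5. INVALID

Answer: no yes no yes no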